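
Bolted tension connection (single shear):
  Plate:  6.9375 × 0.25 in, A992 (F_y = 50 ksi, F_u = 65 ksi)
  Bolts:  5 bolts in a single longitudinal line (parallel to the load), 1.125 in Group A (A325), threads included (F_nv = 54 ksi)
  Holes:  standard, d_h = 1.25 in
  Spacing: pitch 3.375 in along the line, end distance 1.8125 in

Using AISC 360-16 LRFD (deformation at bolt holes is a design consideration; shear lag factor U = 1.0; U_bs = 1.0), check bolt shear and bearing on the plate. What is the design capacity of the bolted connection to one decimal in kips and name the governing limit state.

141.7 kips (bearing governs)

Bolt shear: A_b = π(1.125)²/4 = 0.99402 in². φR_n = 0.75 × 54 × 0.99402 × 5 × 1 = 201.3 kips.
Bearing (0.25 in plate, F_u = 65 ksi): end bolts L_c = 1.8125 − 1.25/2 = 1.1875, R_n = min(1.2×1.1875×0.25×65, 2.4×1.125×0.25×65) = 23.156 kips/bolt; interior L_c = 3.375 − 1.25 = 2.125, R_n = 41.438 kips/bolt. φR_n = 0.75 × (1×23.156 + 4×41.438) = 141.7 kips.
Governing: min(201.3, 141.7) = 141.7 kips → bearing.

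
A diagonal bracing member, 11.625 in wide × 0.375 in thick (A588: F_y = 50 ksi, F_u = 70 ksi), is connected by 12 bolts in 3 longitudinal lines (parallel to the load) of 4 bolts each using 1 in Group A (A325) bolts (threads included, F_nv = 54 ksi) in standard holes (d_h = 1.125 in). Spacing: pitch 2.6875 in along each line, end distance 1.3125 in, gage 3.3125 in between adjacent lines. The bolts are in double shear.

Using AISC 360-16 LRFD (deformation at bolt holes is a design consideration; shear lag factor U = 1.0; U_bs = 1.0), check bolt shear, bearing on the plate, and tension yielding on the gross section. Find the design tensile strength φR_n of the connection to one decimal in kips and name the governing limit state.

Bolt shear: A_b = π(1)²/4 = 0.7854 in². φR_n = 0.75 × 54 × 0.7854 × 12 × 2 = 763.4 kips.
Bearing (0.375 in plate, F_u = 70 ksi): end bolts L_c = 1.3125 − 1.125/2 = 0.75, R_n = min(1.2×0.75×0.375×70, 2.4×1×0.375×70) = 23.625 kips/bolt; interior L_c = 2.6875 − 1.125 = 1.5625, R_n = 49.219 kips/bolt. φR_n = 0.75 × (3×23.625 + 9×49.219) = 385.4 kips.
Tension yield (gross): A_g = 11.625×0.375 = 4.3594 in². φR_n = 0.90 × 50 × 4.3594 = 196.2 kips.
Governing: min(763.4, 385.4, 196.2) = 196.2 kips → gross-section yield.

196.2 kips (gross-section yield governs)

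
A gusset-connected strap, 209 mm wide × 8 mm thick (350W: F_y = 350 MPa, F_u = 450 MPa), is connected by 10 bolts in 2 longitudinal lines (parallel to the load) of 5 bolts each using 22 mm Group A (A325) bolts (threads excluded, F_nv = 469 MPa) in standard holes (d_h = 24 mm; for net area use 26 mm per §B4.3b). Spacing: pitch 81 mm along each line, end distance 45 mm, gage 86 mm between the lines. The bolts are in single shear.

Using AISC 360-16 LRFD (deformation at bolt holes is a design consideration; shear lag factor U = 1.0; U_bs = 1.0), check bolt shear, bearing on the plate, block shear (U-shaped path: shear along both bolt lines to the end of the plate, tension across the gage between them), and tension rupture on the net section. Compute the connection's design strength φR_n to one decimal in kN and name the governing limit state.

423.9 kN (net-section rupture governs)

Bolt shear: A_b = π(22)²/4 = 380.13 mm². φR_n = 0.75 × 469 × 380.13 × 10 × 1 = 1337.1 kN.
Bearing (8 mm plate, F_u = 450 MPa): end bolts L_c = 45 − 24/2 = 33, R_n = min(1.2×33×8×450, 2.4×22×8×450) = 142.56 kN/bolt; interior L_c = 81 − 24 = 57, R_n = 190.08 kN/bolt. φR_n = 0.75 × (2×142.56 + 8×190.08) = 1354.3 kN.
Block shear: shear path 2×[45+4×81] = 2×369 mm, A_gv = 5904, A_nv = 2×(369 − 4.5×26)×8 = 4032 mm²; tension across gage: (86 − 1×26)×8 = 480 mm². R_n = min(0.6×450×4032, 0.6×350×5904) + 1.0×450×480 = min(1088.6, 1239.8) + 216 = 1304.6 kN. φR_n = 0.75 × 1304.6 = 978.5 kN.
Tension rupture (net): A_n = (209 − 2×26)×8 = 1256 mm² (U = 1.0, A_e = A_n). φR_n = 0.75 × 450 × 1256 = 423.9 kN.
Governing: min(1337.1, 1354.3, 978.5, 423.9) = 423.9 kN → net-section rupture.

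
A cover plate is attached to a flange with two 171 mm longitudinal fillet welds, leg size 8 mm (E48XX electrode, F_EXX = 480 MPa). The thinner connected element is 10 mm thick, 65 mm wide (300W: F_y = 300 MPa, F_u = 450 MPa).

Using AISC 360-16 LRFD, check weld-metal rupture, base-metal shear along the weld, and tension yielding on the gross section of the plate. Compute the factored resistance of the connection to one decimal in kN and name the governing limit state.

175.5 kN (gross-section yield governs)

Weld metal: throat = 0.707×8 = 5.656 mm, L = 2×171 = 342 mm. φR_n = 0.75 × 0.6 × 480 × 5.656 × 342 = 417.8 kN.
Base metal shear (10 mm plate): yield φR_n = 1.0×0.6×300×10×342 = 615.6 kN; rupture φR_n = 0.75×0.6×450×10×342 = 692.6 kN; take 615.6 kN (yield).
Tension yield (gross): A_g = 65×10 = 650 mm². φR_n = 0.90 × 300 × 650 = 175.5 kN.
Governing: min(417.8, 615.6, 175.5) = 175.5 kN → gross-section yield.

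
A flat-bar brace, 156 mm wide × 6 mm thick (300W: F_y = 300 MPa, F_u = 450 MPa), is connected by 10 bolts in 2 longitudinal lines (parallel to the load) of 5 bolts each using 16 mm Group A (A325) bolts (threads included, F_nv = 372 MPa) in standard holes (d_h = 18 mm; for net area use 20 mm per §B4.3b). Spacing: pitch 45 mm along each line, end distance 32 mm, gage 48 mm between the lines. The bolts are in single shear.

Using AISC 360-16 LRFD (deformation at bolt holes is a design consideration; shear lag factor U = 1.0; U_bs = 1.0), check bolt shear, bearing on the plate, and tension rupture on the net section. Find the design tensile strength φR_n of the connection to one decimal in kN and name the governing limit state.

Bolt shear: A_b = π(16)²/4 = 201.06 mm². φR_n = 0.75 × 372 × 201.06 × 10 × 1 = 561.0 kN.
Bearing (6 mm plate, F_u = 450 MPa): end bolts L_c = 32 − 18/2 = 23, R_n = min(1.2×23×6×450, 2.4×16×6×450) = 74.52 kN/bolt; interior L_c = 45 − 18 = 27, R_n = 87.48 kN/bolt. φR_n = 0.75 × (2×74.52 + 8×87.48) = 636.7 kN.
Tension rupture (net): A_n = (156 − 2×20)×6 = 696 mm² (U = 1.0, A_e = A_n). φR_n = 0.75 × 450 × 696 = 234.9 kN.
Governing: min(561.0, 636.7, 234.9) = 234.9 kN → net-section rupture.

234.9 kN (net-section rupture governs)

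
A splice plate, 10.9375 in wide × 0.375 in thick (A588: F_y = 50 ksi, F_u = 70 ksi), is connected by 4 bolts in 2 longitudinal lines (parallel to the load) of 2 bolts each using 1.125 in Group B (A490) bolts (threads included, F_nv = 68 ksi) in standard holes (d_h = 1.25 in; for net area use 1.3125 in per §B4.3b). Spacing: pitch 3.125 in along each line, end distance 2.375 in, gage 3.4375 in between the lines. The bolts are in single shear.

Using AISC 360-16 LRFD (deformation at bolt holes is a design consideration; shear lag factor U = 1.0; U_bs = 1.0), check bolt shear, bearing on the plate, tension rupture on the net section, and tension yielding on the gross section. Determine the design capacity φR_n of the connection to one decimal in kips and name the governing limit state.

163.7 kips (net-section rupture governs)

Bolt shear: A_b = π(1.125)²/4 = 0.99402 in². φR_n = 0.75 × 68 × 0.99402 × 4 × 1 = 202.8 kips.
Bearing (0.375 in plate, F_u = 70 ksi): end bolts L_c = 2.375 − 1.25/2 = 1.75, R_n = min(1.2×1.75×0.375×70, 2.4×1.125×0.375×70) = 55.125 kips/bolt; interior L_c = 3.125 − 1.25 = 1.875, R_n = 59.063 kips/bolt. φR_n = 0.75 × (2×55.125 + 2×59.063) = 171.3 kips.
Tension rupture (net): A_n = (10.9375 − 2×1.3125)×0.375 = 3.1172 in² (U = 1.0, A_e = A_n). φR_n = 0.75 × 70 × 3.1172 = 163.7 kips.
Tension yield (gross): A_g = 10.9375×0.375 = 4.1016 in². φR_n = 0.90 × 50 × 4.1016 = 184.6 kips.
Governing: min(202.8, 171.3, 163.7, 184.6) = 163.7 kips → net-section rupture.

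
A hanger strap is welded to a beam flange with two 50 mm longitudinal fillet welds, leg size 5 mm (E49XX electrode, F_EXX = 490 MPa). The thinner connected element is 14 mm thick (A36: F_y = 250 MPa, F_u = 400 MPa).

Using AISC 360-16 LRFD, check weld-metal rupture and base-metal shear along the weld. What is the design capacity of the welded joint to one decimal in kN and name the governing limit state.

Weld metal: throat = 0.707×5 = 3.535 mm, L = 2×50 = 100 mm. φR_n = 0.75 × 0.6 × 490 × 3.535 × 100 = 77.9 kN.
Base metal shear (14 mm plate): yield φR_n = 1.0×0.6×250×14×100 = 210.0 kN; rupture φR_n = 0.75×0.6×400×14×100 = 252.0 kN; take 210.0 kN (yield).
Governing: min(77.9, 210.0) = 77.9 kN → weld metal.

77.9 kN (weld metal governs)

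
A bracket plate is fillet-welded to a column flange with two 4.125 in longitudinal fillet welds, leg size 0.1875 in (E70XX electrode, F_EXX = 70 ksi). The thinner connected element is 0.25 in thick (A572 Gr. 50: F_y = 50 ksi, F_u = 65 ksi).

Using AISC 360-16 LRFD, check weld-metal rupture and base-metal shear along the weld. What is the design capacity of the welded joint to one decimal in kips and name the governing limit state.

34.4 kips (weld metal governs)

Weld metal: throat = 0.707×0.1875 = 0.13256 in, L = 2×4.125 = 8.25 in. φR_n = 0.75 × 0.6 × 70 × 0.13256 × 8.25 = 34.4 kips.
Base metal shear (0.25 in plate): yield φR_n = 1.0×0.6×50×0.25×8.25 = 61.9 kips; rupture φR_n = 0.75×0.6×65×0.25×8.25 = 60.3 kips; take 60.3 kips (rupture).
Governing: min(34.4, 60.3) = 34.4 kips → weld metal.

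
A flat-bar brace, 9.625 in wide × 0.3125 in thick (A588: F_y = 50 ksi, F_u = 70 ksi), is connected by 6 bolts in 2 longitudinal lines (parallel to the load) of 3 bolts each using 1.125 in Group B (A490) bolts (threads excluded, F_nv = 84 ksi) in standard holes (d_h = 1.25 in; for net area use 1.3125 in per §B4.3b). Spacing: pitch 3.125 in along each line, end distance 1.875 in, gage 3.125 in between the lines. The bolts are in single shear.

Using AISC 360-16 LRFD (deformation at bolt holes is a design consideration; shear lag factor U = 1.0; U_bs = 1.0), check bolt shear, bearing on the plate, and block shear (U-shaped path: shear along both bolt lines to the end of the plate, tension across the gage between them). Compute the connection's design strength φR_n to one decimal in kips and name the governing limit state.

Bolt shear: A_b = π(1.125)²/4 = 0.99402 in². φR_n = 0.75 × 84 × 0.99402 × 6 × 1 = 375.7 kips.
Bearing (0.3125 in plate, F_u = 70 ksi): end bolts L_c = 1.875 − 1.25/2 = 1.25, R_n = min(1.2×1.25×0.3125×70, 2.4×1.125×0.3125×70) = 32.813 kips/bolt; interior L_c = 3.125 − 1.25 = 1.875, R_n = 49.219 kips/bolt. φR_n = 0.75 × (2×32.813 + 4×49.219) = 196.9 kips.
Block shear: shear path 2×[1.875+2×3.125] = 2×8.125 in, A_gv = 5.0781, A_nv = 2×(8.125 − 2.5×1.3125)×0.3125 = 3.0273 in²; tension across gage: (3.125 − 1×1.3125)×0.3125 = 0.56641 in². R_n = min(0.6×70×3.0273, 0.6×50×5.0781) + 1.0×70×0.56641 = min(127.15, 152.34) + 39.649 = 166.8 kips. φR_n = 0.75 × 166.8 = 125.1 kips.
Governing: min(375.7, 196.9, 125.1) = 125.1 kips → block shear.

125.1 kips (block shear governs)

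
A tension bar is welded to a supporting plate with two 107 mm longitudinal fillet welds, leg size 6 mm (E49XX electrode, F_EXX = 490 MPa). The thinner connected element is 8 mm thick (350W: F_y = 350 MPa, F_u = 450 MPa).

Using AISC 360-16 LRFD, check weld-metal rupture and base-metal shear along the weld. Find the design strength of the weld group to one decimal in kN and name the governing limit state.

200.2 kN (weld metal governs)

Weld metal: throat = 0.707×6 = 4.242 mm, L = 2×107 = 214 mm. φR_n = 0.75 × 0.6 × 490 × 4.242 × 214 = 200.2 kN.
Base metal shear (8 mm plate): yield φR_n = 1.0×0.6×350×8×214 = 359.5 kN; rupture φR_n = 0.75×0.6×450×8×214 = 346.7 kN; take 346.7 kN (rupture).
Governing: min(200.2, 346.7) = 200.2 kN → weld metal.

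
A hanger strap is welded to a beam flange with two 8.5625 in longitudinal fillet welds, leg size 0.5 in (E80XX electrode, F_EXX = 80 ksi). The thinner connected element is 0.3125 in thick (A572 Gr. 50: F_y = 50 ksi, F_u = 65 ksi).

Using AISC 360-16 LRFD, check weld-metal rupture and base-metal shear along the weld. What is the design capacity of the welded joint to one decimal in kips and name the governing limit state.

Weld metal: throat = 0.707×0.5 = 0.3535 in, L = 2×8.5625 = 17.125 in. φR_n = 0.75 × 0.6 × 80 × 0.3535 × 17.125 = 217.9 kips.
Base metal shear (0.3125 in plate): yield φR_n = 1.0×0.6×50×0.3125×17.125 = 160.5 kips; rupture φR_n = 0.75×0.6×65×0.3125×17.125 = 156.5 kips; take 156.5 kips (rupture).
Governing: min(217.9, 156.5) = 156.5 kips → base-metal shear.

156.5 kips (base-metal shear governs)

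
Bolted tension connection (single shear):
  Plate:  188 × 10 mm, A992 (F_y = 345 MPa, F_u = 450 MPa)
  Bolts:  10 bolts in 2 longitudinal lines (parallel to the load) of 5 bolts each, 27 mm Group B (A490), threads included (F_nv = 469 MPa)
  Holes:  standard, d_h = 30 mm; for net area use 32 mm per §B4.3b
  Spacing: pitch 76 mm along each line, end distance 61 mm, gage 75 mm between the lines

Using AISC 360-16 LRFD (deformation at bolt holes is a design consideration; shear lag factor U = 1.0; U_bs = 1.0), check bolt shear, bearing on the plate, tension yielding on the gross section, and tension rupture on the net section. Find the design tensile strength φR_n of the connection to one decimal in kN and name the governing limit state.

Bolt shear: A_b = π(27)²/4 = 572.56 mm². φR_n = 0.75 × 469 × 572.56 × 10 × 1 = 2014.0 kN.
Bearing (10 mm plate, F_u = 450 MPa): end bolts L_c = 61 − 30/2 = 46, R_n = min(1.2×46×10×450, 2.4×27×10×450) = 248.4 kN/bolt; interior L_c = 76 − 30 = 46, R_n = 248.4 kN/bolt. φR_n = 0.75 × (2×248.4 + 8×248.4) = 1863.0 kN.
Tension yield (gross): A_g = 188×10 = 1880 mm². φR_n = 0.90 × 345 × 1880 = 583.7 kN.
Tension rupture (net): A_n = (188 − 2×32)×10 = 1240 mm² (U = 1.0, A_e = A_n). φR_n = 0.75 × 450 × 1240 = 418.5 kN.
Governing: min(2014.0, 1863.0, 583.7, 418.5) = 418.5 kN → net-section rupture.

418.5 kN (net-section rupture governs)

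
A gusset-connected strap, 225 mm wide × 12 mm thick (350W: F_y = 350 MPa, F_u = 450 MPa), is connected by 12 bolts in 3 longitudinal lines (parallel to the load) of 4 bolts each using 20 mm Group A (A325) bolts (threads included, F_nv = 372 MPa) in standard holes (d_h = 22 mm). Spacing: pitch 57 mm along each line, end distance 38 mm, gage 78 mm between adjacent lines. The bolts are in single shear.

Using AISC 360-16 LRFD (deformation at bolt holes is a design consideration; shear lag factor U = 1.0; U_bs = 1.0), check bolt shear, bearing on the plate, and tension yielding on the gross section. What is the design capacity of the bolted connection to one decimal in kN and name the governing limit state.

Bolt shear: A_b = π(20)²/4 = 314.16 mm². φR_n = 0.75 × 372 × 314.16 × 12 × 1 = 1051.8 kN.
Bearing (12 mm plate, F_u = 450 MPa): end bolts L_c = 38 − 22/2 = 27, R_n = min(1.2×27×12×450, 2.4×20×12×450) = 174.96 kN/bolt; interior L_c = 57 − 22 = 35, R_n = 226.8 kN/bolt. φR_n = 0.75 × (3×174.96 + 9×226.8) = 1924.6 kN.
Tension yield (gross): A_g = 225×12 = 2700 mm². φR_n = 0.90 × 350 × 2700 = 850.5 kN.
Governing: min(1051.8, 1924.6, 850.5) = 850.5 kN → gross-section yield.

850.5 kN (gross-section yield governs)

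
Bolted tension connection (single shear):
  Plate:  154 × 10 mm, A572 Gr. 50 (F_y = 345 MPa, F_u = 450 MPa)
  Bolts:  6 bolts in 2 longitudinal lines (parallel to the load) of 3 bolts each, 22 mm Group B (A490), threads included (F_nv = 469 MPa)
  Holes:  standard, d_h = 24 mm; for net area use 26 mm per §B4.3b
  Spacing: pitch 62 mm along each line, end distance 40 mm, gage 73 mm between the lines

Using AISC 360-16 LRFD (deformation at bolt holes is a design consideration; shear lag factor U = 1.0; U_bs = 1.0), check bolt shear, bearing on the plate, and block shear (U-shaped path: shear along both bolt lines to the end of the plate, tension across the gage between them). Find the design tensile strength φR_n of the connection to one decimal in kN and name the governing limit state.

559.6 kN (block shear governs)

Bolt shear: A_b = π(22)²/4 = 380.13 mm². φR_n = 0.75 × 469 × 380.13 × 6 × 1 = 802.3 kN.
Bearing (10 mm plate, F_u = 450 MPa): end bolts L_c = 40 − 24/2 = 28, R_n = min(1.2×28×10×450, 2.4×22×10×450) = 151.2 kN/bolt; interior L_c = 62 − 24 = 38, R_n = 205.2 kN/bolt. φR_n = 0.75 × (2×151.2 + 4×205.2) = 842.4 kN.
Block shear: shear path 2×[40+2×62] = 2×164 mm, A_gv = 3280, A_nv = 2×(164 − 2.5×26)×10 = 1980 mm²; tension across gage: (73 − 1×26)×10 = 470 mm². R_n = min(0.6×450×1980, 0.6×345×3280) + 1.0×450×470 = min(534.6, 678.96) + 211.5 = 746.1 kN. φR_n = 0.75 × 746.1 = 559.6 kN.
Governing: min(802.3, 842.4, 559.6) = 559.6 kN → block shear.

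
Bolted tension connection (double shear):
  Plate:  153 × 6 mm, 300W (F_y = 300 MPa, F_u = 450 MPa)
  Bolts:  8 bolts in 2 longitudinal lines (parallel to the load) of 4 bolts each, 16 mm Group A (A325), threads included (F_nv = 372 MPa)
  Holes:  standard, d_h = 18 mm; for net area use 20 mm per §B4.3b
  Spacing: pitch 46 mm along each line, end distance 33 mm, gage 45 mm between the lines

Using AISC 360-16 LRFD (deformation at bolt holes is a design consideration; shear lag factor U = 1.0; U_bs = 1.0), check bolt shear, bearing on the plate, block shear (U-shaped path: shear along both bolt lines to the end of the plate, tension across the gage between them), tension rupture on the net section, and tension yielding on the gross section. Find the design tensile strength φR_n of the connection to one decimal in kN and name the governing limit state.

228.8 kN (net-section rupture governs)

Bolt shear: A_b = π(16)²/4 = 201.06 mm². φR_n = 0.75 × 372 × 201.06 × 8 × 2 = 897.5 kN.
Bearing (6 mm plate, F_u = 450 MPa): end bolts L_c = 33 − 18/2 = 24, R_n = min(1.2×24×6×450, 2.4×16×6×450) = 77.76 kN/bolt; interior L_c = 46 − 18 = 28, R_n = 90.72 kN/bolt. φR_n = 0.75 × (2×77.76 + 6×90.72) = 524.9 kN.
Block shear: shear path 2×[33+3×46] = 2×171 mm, A_gv = 2052, A_nv = 2×(171 − 3.5×20)×6 = 1212 mm²; tension across gage: (45 − 1×20)×6 = 150 mm². R_n = min(0.6×450×1212, 0.6×300×2052) + 1.0×450×150 = min(327.24, 369.36) + 67.5 = 394.74 kN. φR_n = 0.75 × 394.74 = 296.1 kN.
Tension rupture (net): A_n = (153 − 2×20)×6 = 678 mm² (U = 1.0, A_e = A_n). φR_n = 0.75 × 450 × 678 = 228.8 kN.
Tension yield (gross): A_g = 153×6 = 918 mm². φR_n = 0.90 × 300 × 918 = 247.9 kN.
Governing: min(897.5, 524.9, 296.1, 228.8, 247.9) = 228.8 kN → net-section rupture.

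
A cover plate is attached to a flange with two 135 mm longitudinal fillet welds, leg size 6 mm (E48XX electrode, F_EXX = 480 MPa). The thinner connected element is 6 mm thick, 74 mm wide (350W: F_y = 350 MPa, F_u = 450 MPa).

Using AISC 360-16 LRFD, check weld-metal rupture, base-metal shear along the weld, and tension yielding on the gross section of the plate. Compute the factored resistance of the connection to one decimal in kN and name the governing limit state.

Weld metal: throat = 0.707×6 = 4.242 mm, L = 2×135 = 270 mm. φR_n = 0.75 × 0.6 × 480 × 4.242 × 270 = 247.4 kN.
Base metal shear (6 mm plate): yield φR_n = 1.0×0.6×350×6×270 = 340.2 kN; rupture φR_n = 0.75×0.6×450×6×270 = 328.1 kN; take 328.1 kN (rupture).
Tension yield (gross): A_g = 74×6 = 444 mm². φR_n = 0.90 × 350 × 444 = 139.9 kN.
Governing: min(247.4, 328.1, 139.9) = 139.9 kN → gross-section yield.

139.9 kN (gross-section yield governs)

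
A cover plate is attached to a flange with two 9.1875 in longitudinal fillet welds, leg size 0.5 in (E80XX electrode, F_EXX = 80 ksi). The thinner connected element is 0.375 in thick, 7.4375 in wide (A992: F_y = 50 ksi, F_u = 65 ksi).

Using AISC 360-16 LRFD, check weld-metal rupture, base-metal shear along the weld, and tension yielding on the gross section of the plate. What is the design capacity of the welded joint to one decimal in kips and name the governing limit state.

125.5 kips (gross-section yield governs)

Weld metal: throat = 0.707×0.5 = 0.3535 in, L = 2×9.1875 = 18.375 in. φR_n = 0.75 × 0.6 × 80 × 0.3535 × 18.375 = 233.8 kips.
Base metal shear (0.375 in plate): yield φR_n = 1.0×0.6×50×0.375×18.375 = 206.7 kips; rupture φR_n = 0.75×0.6×65×0.375×18.375 = 201.6 kips; take 201.6 kips (rupture).
Tension yield (gross): A_g = 7.4375×0.375 = 2.7891 in². φR_n = 0.90 × 50 × 2.7891 = 125.5 kips.
Governing: min(233.8, 201.6, 125.5) = 125.5 kips → gross-section yield.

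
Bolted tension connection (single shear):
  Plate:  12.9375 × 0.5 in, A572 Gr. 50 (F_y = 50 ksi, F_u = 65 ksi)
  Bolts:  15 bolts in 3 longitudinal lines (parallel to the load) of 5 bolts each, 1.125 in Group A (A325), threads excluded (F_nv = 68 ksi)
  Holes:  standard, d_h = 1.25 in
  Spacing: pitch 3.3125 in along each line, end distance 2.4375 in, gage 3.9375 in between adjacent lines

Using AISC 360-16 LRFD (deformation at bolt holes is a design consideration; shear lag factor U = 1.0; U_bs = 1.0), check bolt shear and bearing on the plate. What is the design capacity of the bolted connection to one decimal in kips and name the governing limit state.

760.4 kips (bolt shear governs)

Bolt shear: A_b = π(1.125)²/4 = 0.99402 in². φR_n = 0.75 × 68 × 0.99402 × 15 × 1 = 760.4 kips.
Bearing (0.5 in plate, F_u = 65 ksi): end bolts L_c = 2.4375 − 1.25/2 = 1.8125, R_n = min(1.2×1.8125×0.5×65, 2.4×1.125×0.5×65) = 70.688 kips/bolt; interior L_c = 3.3125 − 1.25 = 2.0625, R_n = 80.438 kips/bolt. φR_n = 0.75 × (3×70.688 + 12×80.438) = 883.0 kips.
Governing: min(760.4, 883.0) = 760.4 kips → bolt shear.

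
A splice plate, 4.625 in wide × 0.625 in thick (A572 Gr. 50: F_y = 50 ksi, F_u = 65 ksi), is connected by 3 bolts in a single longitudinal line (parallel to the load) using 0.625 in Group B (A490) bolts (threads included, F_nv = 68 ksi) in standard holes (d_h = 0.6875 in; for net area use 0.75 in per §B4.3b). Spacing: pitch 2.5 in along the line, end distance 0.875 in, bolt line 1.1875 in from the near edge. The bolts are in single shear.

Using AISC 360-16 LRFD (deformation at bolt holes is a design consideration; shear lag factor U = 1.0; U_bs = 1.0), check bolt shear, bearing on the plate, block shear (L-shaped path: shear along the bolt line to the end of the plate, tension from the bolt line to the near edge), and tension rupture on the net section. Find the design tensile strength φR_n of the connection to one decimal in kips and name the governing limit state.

Bolt shear: A_b = π(0.625)²/4 = 0.3068 in². φR_n = 0.75 × 68 × 0.3068 × 3 × 1 = 46.9 kips.
Bearing (0.625 in plate, F_u = 65 ksi): end bolts L_c = 0.875 − 0.6875/2 = 0.53125, R_n = min(1.2×0.53125×0.625×65, 2.4×0.625×0.625×65) = 25.898 kips/bolt; interior L_c = 2.5 − 0.6875 = 1.8125, R_n = 60.938 kips/bolt. φR_n = 0.75 × (1×25.898 + 2×60.938) = 110.8 kips.
Block shear: shear path 1×[0.875+2×2.5] = 1×5.875 in, A_gv = 3.6719, A_nv = 1×(5.875 − 2.5×0.75)×0.625 = 2.5 in²; tension to near edge: (1.1875 − 0.5×0.75)×0.625 = 0.50781 in². R_n = min(0.6×65×2.5, 0.6×50×3.6719) + 1.0×65×0.50781 = min(97.5, 110.16) + 33.008 = 130.51 kips. φR_n = 0.75 × 130.51 = 97.9 kips.
Tension rupture (net): A_n = (4.625 − 1×0.75)×0.625 = 2.4219 in² (U = 1.0, A_e = A_n). φR_n = 0.75 × 65 × 2.4219 = 118.1 kips.
Governing: min(46.9, 110.8, 97.9, 118.1) = 46.9 kips → bolt shear.

46.9 kips (bolt shear governs)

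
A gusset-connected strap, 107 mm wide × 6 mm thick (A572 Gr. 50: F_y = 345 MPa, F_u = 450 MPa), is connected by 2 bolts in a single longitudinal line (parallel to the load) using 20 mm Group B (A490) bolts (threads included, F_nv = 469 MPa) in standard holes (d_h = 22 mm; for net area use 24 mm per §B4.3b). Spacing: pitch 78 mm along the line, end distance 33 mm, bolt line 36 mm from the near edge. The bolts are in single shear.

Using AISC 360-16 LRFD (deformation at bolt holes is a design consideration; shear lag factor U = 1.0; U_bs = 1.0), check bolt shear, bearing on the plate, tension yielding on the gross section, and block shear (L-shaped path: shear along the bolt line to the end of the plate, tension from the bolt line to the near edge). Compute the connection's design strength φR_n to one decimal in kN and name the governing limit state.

Bolt shear: A_b = π(20)²/4 = 314.16 mm². φR_n = 0.75 × 469 × 314.16 × 2 × 1 = 221.0 kN.
Bearing (6 mm plate, F_u = 450 MPa): end bolts L_c = 33 − 22/2 = 22, R_n = min(1.2×22×6×450, 2.4×20×6×450) = 71.28 kN/bolt; interior L_c = 78 − 22 = 56, R_n = 129.6 kN/bolt. φR_n = 0.75 × (1×71.28 + 1×129.6) = 150.7 kN.
Tension yield (gross): A_g = 107×6 = 642 mm². φR_n = 0.90 × 345 × 642 = 199.3 kN.
Block shear: shear path 1×[33+1×78] = 1×111 mm, A_gv = 666, A_nv = 1×(111 − 1.5×24)×6 = 450 mm²; tension to near edge: (36 − 0.5×24)×6 = 144 mm². R_n = min(0.6×450×450, 0.6×345×666) + 1.0×450×144 = min(121.5, 137.86) + 64.8 = 186.3 kN. φR_n = 0.75 × 186.3 = 139.7 kN.
Governing: min(221.0, 150.7, 199.3, 139.7) = 139.7 kN → block shear.

139.7 kN (block shear governs)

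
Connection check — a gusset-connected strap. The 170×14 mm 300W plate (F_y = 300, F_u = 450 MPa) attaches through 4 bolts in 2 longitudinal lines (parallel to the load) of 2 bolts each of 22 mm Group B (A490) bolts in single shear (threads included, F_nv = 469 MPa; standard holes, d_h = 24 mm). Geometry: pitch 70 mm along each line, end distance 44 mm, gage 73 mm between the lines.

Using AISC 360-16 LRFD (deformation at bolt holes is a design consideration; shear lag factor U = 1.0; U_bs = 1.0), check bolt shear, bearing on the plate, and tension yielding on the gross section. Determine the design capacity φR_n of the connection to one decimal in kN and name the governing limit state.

534.8 kN (bolt shear governs)

Bolt shear: A_b = π(22)²/4 = 380.13 mm². φR_n = 0.75 × 469 × 380.13 × 4 × 1 = 534.8 kN.
Bearing (14 mm plate, F_u = 450 MPa): end bolts L_c = 44 − 24/2 = 32, R_n = min(1.2×32×14×450, 2.4×22×14×450) = 241.92 kN/bolt; interior L_c = 70 − 24 = 46, R_n = 332.64 kN/bolt. φR_n = 0.75 × (2×241.92 + 2×332.64) = 861.8 kN.
Tension yield (gross): A_g = 170×14 = 2380 mm². φR_n = 0.90 × 300 × 2380 = 642.6 kN.
Governing: min(534.8, 861.8, 642.6) = 534.8 kN → bolt shear.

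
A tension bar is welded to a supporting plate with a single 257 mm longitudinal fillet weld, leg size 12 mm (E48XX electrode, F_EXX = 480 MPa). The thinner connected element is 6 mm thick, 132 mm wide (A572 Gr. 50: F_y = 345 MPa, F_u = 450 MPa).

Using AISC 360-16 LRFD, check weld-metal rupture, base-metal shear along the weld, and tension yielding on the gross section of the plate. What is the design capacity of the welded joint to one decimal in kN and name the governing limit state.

Weld metal: throat = 0.707×12 = 8.484 mm, L = 257 mm. φR_n = 0.75 × 0.6 × 480 × 8.484 × 257 = 471.0 kN.
Base metal shear (6 mm plate): yield φR_n = 1.0×0.6×345×6×257 = 319.2 kN; rupture φR_n = 0.75×0.6×450×6×257 = 312.3 kN; take 312.3 kN (rupture).
Tension yield (gross): A_g = 132×6 = 792 mm². φR_n = 0.90 × 345 × 792 = 245.9 kN.
Governing: min(471.0, 312.3, 245.9) = 245.9 kN → gross-section yield.

245.9 kN (gross-section yield governs)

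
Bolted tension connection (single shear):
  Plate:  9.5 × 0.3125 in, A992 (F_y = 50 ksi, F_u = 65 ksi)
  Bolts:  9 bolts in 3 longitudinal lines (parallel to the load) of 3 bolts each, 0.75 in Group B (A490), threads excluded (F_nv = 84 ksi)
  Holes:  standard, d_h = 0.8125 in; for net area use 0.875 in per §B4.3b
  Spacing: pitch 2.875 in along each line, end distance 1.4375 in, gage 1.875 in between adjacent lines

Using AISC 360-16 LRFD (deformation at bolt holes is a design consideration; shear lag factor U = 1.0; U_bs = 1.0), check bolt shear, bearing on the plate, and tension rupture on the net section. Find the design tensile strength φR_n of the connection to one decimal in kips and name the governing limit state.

Bolt shear: A_b = π(0.75)²/4 = 0.44179 in². φR_n = 0.75 × 84 × 0.44179 × 9 × 1 = 250.5 kips.
Bearing (0.3125 in plate, F_u = 65 ksi): end bolts L_c = 1.4375 − 0.8125/2 = 1.03125, R_n = min(1.2×1.03125×0.3125×65, 2.4×0.75×0.3125×65) = 25.137 kips/bolt; interior L_c = 2.875 − 0.8125 = 2.0625, R_n = 36.563 kips/bolt. φR_n = 0.75 × (3×25.137 + 6×36.563) = 221.1 kips.
Tension rupture (net): A_n = (9.5 − 3×0.875)×0.3125 = 2.1484 in² (U = 1.0, A_e = A_n). φR_n = 0.75 × 65 × 2.1484 = 104.7 kips.
Governing: min(250.5, 221.1, 104.7) = 104.7 kips → net-section rupture.

104.7 kips (net-section rupture governs)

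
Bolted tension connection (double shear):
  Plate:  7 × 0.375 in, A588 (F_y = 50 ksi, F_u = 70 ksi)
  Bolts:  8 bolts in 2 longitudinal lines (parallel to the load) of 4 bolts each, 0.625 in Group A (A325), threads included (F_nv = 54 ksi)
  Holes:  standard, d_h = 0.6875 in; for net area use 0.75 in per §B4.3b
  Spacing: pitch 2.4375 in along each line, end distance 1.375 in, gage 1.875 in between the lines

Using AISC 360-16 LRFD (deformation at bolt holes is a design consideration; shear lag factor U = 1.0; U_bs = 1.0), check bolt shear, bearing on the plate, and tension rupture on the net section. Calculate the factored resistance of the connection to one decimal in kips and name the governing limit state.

Bolt shear: A_b = π(0.625)²/4 = 0.3068 in². φR_n = 0.75 × 54 × 0.3068 × 8 × 2 = 198.8 kips.
Bearing (0.375 in plate, F_u = 70 ksi): end bolts L_c = 1.375 − 0.6875/2 = 1.03125, R_n = min(1.2×1.03125×0.375×70, 2.4×0.625×0.375×70) = 32.484 kips/bolt; interior L_c = 2.4375 − 0.6875 = 1.75, R_n = 39.375 kips/bolt. φR_n = 0.75 × (2×32.484 + 6×39.375) = 225.9 kips.
Tension rupture (net): A_n = (7 − 2×0.75)×0.375 = 2.0625 in² (U = 1.0, A_e = A_n). φR_n = 0.75 × 70 × 2.0625 = 108.3 kips.
Governing: min(198.8, 225.9, 108.3) = 108.3 kips → net-section rupture.

108.3 kips (net-section rupture governs)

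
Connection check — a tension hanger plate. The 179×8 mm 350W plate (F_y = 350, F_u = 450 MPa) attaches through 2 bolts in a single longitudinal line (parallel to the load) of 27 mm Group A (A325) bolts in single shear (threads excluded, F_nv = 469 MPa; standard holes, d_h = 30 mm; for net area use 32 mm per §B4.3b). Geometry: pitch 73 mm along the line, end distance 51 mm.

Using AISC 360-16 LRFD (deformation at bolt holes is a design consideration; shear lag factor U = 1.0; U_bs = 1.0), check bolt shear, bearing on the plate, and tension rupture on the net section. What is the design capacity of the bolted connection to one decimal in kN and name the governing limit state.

256.0 kN (bearing governs)

Bolt shear: A_b = π(27)²/4 = 572.56 mm². φR_n = 0.75 × 469 × 572.56 × 2 × 1 = 402.8 kN.
Bearing (8 mm plate, F_u = 450 MPa): end bolts L_c = 51 − 30/2 = 36, R_n = min(1.2×36×8×450, 2.4×27×8×450) = 155.52 kN/bolt; interior L_c = 73 − 30 = 43, R_n = 185.76 kN/bolt. φR_n = 0.75 × (1×155.52 + 1×185.76) = 256.0 kN.
Tension rupture (net): A_n = (179 − 1×32)×8 = 1176 mm² (U = 1.0, A_e = A_n). φR_n = 0.75 × 450 × 1176 = 396.9 kN.
Governing: min(402.8, 256.0, 396.9) = 256.0 kN → bearing.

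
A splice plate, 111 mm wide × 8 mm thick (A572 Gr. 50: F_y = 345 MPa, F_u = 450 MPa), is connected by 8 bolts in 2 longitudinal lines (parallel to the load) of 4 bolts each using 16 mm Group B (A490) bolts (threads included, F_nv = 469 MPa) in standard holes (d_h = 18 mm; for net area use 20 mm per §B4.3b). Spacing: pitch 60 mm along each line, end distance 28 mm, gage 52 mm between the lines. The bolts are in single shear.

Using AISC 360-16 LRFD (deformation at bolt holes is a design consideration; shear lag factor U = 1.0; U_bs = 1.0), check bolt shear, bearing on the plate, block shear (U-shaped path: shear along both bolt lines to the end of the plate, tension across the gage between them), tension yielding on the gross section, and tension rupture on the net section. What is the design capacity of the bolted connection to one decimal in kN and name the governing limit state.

Bolt shear: A_b = π(16)²/4 = 201.06 mm². φR_n = 0.75 × 469 × 201.06 × 8 × 1 = 565.8 kN.
Bearing (8 mm plate, F_u = 450 MPa): end bolts L_c = 28 − 18/2 = 19, R_n = min(1.2×19×8×450, 2.4×16×8×450) = 82.08 kN/bolt; interior L_c = 60 − 18 = 42, R_n = 138.24 kN/bolt. φR_n = 0.75 × (2×82.08 + 6×138.24) = 745.2 kN.
Block shear: shear path 2×[28+3×60] = 2×208 mm, A_gv = 3328, A_nv = 2×(208 − 3.5×20)×8 = 2208 mm²; tension across gage: (52 − 1×20)×8 = 256 mm². R_n = min(0.6×450×2208, 0.6×345×3328) + 1.0×450×256 = min(596.16, 688.9) + 115.2 = 711.36 kN. φR_n = 0.75 × 711.36 = 533.5 kN.
Tension yield (gross): A_g = 111×8 = 888 mm². φR_n = 0.90 × 345 × 888 = 275.7 kN.
Tension rupture (net): A_n = (111 − 2×20)×8 = 568 mm² (U = 1.0, A_e = A_n). φR_n = 0.75 × 450 × 568 = 191.7 kN.
Governing: min(565.8, 745.2, 533.5, 275.7, 191.7) = 191.7 kN → net-section rupture.

191.7 kN (net-section rupture governs)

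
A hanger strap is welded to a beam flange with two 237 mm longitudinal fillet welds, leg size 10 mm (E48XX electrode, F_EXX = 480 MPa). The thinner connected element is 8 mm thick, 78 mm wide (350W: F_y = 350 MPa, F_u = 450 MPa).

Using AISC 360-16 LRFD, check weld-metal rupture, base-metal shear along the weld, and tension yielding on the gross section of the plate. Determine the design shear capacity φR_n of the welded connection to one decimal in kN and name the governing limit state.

196.6 kN (gross-section yield governs)

Weld metal: throat = 0.707×10 = 7.07 mm, L = 2×237 = 474 mm. φR_n = 0.75 × 0.6 × 480 × 7.07 × 474 = 723.9 kN.
Base metal shear (8 mm plate): yield φR_n = 1.0×0.6×350×8×474 = 796.3 kN; rupture φR_n = 0.75×0.6×450×8×474 = 767.9 kN; take 767.9 kN (rupture).
Tension yield (gross): A_g = 78×8 = 624 mm². φR_n = 0.90 × 350 × 624 = 196.6 kN.
Governing: min(723.9, 767.9, 196.6) = 196.6 kN → gross-section yield.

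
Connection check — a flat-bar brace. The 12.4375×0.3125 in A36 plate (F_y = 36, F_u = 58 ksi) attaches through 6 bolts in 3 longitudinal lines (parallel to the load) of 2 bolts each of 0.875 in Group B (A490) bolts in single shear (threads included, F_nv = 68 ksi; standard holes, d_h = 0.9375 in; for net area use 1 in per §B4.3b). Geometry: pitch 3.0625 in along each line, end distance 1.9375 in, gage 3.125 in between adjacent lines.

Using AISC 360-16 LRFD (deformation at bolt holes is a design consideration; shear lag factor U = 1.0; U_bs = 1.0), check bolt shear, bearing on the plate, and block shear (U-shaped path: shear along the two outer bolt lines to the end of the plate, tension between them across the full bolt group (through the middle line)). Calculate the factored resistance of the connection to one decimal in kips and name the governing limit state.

108.4 kips (block shear governs)

Bolt shear: A_b = π(0.875)²/4 = 0.60132 in². φR_n = 0.75 × 68 × 0.60132 × 6 × 1 = 184.0 kips.
Bearing (0.3125 in plate, F_u = 58 ksi): end bolts L_c = 1.9375 − 0.9375/2 = 1.46875, R_n = min(1.2×1.46875×0.3125×58, 2.4×0.875×0.3125×58) = 31.945 kips/bolt; interior L_c = 3.0625 − 0.9375 = 2.125, R_n = 38.063 kips/bolt. φR_n = 0.75 × (3×31.945 + 3×38.063) = 157.5 kips.
Block shear: shear path 2×[1.9375+1×3.0625] = 2×5 in, A_gv = 3.125, A_nv = 2×(5 − 1.5×1)×0.3125 = 2.1875 in²; tension across gage: (6.25 − 2×1)×0.3125 = 1.3281 in². R_n = min(0.6×58×2.1875, 0.6×36×3.125) + 1.0×58×1.3281 = min(76.125, 67.5) + 77.03 = 144.53 kips. φR_n = 0.75 × 144.53 = 108.4 kips.
Governing: min(184.0, 157.5, 108.4) = 108.4 kips → block shear.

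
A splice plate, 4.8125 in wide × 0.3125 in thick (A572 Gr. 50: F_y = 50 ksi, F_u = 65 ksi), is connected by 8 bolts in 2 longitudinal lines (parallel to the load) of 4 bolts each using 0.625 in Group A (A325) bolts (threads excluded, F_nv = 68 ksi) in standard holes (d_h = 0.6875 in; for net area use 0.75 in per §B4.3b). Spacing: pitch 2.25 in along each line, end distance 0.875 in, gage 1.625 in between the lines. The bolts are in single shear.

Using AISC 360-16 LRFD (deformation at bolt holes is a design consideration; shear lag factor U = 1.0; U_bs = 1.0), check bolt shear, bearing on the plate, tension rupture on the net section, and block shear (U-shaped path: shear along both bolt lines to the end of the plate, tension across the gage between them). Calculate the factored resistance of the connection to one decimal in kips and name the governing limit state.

50.5 kips (net-section rupture governs)

Bolt shear: A_b = π(0.625)²/4 = 0.3068 in². φR_n = 0.75 × 68 × 0.3068 × 8 × 1 = 125.2 kips.
Bearing (0.3125 in plate, F_u = 65 ksi): end bolts L_c = 0.875 − 0.6875/2 = 0.53125, R_n = min(1.2×0.53125×0.3125×65, 2.4×0.625×0.3125×65) = 12.949 kips/bolt; interior L_c = 2.25 − 0.6875 = 1.5625, R_n = 30.469 kips/bolt. φR_n = 0.75 × (2×12.949 + 6×30.469) = 156.5 kips.
Tension rupture (net): A_n = (4.8125 − 2×0.75)×0.3125 = 1.0352 in² (U = 1.0, A_e = A_n). φR_n = 0.75 × 65 × 1.0352 = 50.5 kips.
Block shear: shear path 2×[0.875+3×2.25] = 2×7.625 in, A_gv = 4.7656, A_nv = 2×(7.625 − 3.5×0.75)×0.3125 = 3.125 in²; tension across gage: (1.625 − 1×0.75)×0.3125 = 0.27344 in². R_n = min(0.6×65×3.125, 0.6×50×4.7656) + 1.0×65×0.27344 = min(121.88, 142.97) + 17.774 = 139.65 kips. φR_n = 0.75 × 139.65 = 104.7 kips.
Governing: min(125.2, 156.5, 50.5, 104.7) = 50.5 kips → net-section rupture.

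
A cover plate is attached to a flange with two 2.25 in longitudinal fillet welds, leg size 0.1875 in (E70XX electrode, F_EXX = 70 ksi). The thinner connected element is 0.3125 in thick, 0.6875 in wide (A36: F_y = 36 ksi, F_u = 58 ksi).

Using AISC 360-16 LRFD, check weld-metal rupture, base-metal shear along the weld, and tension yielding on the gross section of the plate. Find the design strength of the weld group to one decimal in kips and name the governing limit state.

7.0 kips (gross-section yield governs)

Weld metal: throat = 0.707×0.1875 = 0.13256 in, L = 2×2.25 = 4.5 in. φR_n = 0.75 × 0.6 × 70 × 0.13256 × 4.5 = 18.8 kips.
Base metal shear (0.3125 in plate): yield φR_n = 1.0×0.6×36×0.3125×4.5 = 30.4 kips; rupture φR_n = 0.75×0.6×58×0.3125×4.5 = 36.7 kips; take 30.4 kips (yield).
Tension yield (gross): A_g = 0.6875×0.3125 = 0.21484 in². φR_n = 0.90 × 36 × 0.21484 = 7.0 kips.
Governing: min(18.8, 30.4, 7.0) = 7.0 kips → gross-section yield.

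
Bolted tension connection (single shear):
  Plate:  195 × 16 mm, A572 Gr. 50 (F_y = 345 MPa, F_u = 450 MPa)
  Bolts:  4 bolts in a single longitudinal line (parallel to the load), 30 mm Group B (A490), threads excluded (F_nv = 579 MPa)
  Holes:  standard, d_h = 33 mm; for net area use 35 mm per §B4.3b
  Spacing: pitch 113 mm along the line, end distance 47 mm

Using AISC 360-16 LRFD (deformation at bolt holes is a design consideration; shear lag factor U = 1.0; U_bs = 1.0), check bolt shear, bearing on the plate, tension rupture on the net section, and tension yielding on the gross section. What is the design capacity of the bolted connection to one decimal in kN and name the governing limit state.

864.0 kN (net-section rupture governs)

Bolt shear: A_b = π(30)²/4 = 706.86 mm². φR_n = 0.75 × 579 × 706.86 × 4 × 1 = 1227.8 kN.
Bearing (16 mm plate, F_u = 450 MPa): end bolts L_c = 47 − 33/2 = 30.5, R_n = min(1.2×30.5×16×450, 2.4×30×16×450) = 263.52 kN/bolt; interior L_c = 113 − 33 = 80, R_n = 518.4 kN/bolt. φR_n = 0.75 × (1×263.52 + 3×518.4) = 1364.0 kN.
Tension rupture (net): A_n = (195 − 1×35)×16 = 2560 mm² (U = 1.0, A_e = A_n). φR_n = 0.75 × 450 × 2560 = 864.0 kN.
Tension yield (gross): A_g = 195×16 = 3120 mm². φR_n = 0.90 × 345 × 3120 = 968.8 kN.
Governing: min(1227.8, 1364.0, 864.0, 968.8) = 864.0 kN → net-section rupture.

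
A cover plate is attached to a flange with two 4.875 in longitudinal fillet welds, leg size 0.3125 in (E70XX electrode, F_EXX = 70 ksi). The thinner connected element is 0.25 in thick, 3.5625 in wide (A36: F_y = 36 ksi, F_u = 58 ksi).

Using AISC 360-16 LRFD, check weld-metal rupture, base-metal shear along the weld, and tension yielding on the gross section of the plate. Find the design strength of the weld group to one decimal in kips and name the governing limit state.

Weld metal: throat = 0.707×0.3125 = 0.22094 in, L = 2×4.875 = 9.75 in. φR_n = 0.75 × 0.6 × 70 × 0.22094 × 9.75 = 67.9 kips.
Base metal shear (0.25 in plate): yield φR_n = 1.0×0.6×36×0.25×9.75 = 52.7 kips; rupture φR_n = 0.75×0.6×58×0.25×9.75 = 63.6 kips; take 52.7 kips (yield).
Tension yield (gross): A_g = 3.5625×0.25 = 0.89063 in². φR_n = 0.90 × 36 × 0.89063 = 28.9 kips.
Governing: min(67.9, 52.7, 28.9) = 28.9 kips → gross-section yield.

28.9 kips (gross-section yield governs)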